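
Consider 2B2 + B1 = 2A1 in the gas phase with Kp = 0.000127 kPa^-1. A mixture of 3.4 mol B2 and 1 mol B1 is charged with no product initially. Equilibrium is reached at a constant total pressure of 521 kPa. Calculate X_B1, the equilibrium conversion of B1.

Basis: 1 mol B1 initially; let X = conversion of B1. Extent ξ = X.
Moles: n_B2 = 3.4 − 2X; n_B1 = 1 − X; n_A1 = 2X.
Summing: n_T = 4.4 − X.
Mole fractions y_i = n_i/n_T; Kp = p_A1^2 / (p_B2^2 p_B1) with p_i = y_i·P.
This yields a degree-3 equation in X; solving on (0,1), X = 0.174.

X = 0.174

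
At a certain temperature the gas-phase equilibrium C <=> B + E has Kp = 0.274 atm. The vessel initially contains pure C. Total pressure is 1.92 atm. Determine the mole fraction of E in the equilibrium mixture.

y_E = 0.261

Take 1 mol C as basis and let X be its fractional conversion, so ξ = X.
Mole table: n_C = 1 − X; n_B = X; n_E = X.
Total moles n_T = 1 + X.
Mole fractions y_i = n_i/n_T; Kp = p_B p_E / (p_C) with p_i = y_i·P.
Setting this equal to 0.274 atm and taking the physical root (0 < X < 1) gives X = 0.353.
Then n_E = 0.353, n_T = 1.35, so y_E = 0.261.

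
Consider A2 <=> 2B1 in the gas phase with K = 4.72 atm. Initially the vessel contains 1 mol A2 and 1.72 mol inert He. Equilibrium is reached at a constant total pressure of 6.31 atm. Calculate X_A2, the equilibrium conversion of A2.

Basis: 1 mol A2 initially; let X = conversion of A2. Extent ξ = X.
Species balance: n_A2 = 1 − X; n_B1 = 2X; n_I = 1.72 (inert).
n_T = Σnᵢ = 2.72 + X.
y_i = n_i/n_T, p_i = y_i·P. K = p_B1^2 / (p_A2).
Equating to 4.72 atm and solving on 0 < X < 1: X = 0.533.

X = 0.533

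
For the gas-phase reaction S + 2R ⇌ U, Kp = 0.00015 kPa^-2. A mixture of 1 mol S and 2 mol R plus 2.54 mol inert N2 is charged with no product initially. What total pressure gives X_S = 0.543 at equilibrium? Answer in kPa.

P = 434 kPa

Let X = conversion of S (basis 1 mol S); extent of reaction ξ = X.
Mole table: n_S = 1 − X; n_R = 2 − 2X; n_U = X; n_I = 2.54 (inert).
Summing: n_T = 5.54 − 2X.
Kp = p_U / (p_S p_R^2) with p_i = (n_i/n_T)·P.
At X = 0.543: the mole-fraction product g(X) = Π y_i^ν_i = 28.22. Since Kp = g(X)·P^{-2}, P = (g/Kp)^(1/2) = (28.22/0.00015)^(1/2) = 434 kPa.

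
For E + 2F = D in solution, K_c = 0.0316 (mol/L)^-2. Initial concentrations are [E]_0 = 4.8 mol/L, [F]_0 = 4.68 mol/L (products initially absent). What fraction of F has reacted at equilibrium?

X = 0.404

Let X = conversion of F; extent ξ = 4.68X/2 mol/L.
Concentrations: [E] = 4.8 − 2.34X; [F] = 4.68 − 4.68X; [D] = 2.34X.
K_c = [D] / ([E] [F]^2).
Solving K_c = 0.0316 for X ∈ (0,1): X = 0.404.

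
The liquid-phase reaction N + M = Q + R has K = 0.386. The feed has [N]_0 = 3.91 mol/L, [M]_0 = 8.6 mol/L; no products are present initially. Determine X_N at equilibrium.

X = 0.542

Let X = conversion of N; extent ξ = 3.91·X mol/L.
Concentrations: [N] = 3.91 − 3.91X; [M] = 8.6 − 3.91X; [Q] = 3.91X; [R] = 3.91X.
K = [Q] [R] / ([N] [M]).
Solving K = 0.386 for X ∈ (0,1): X = 0.542.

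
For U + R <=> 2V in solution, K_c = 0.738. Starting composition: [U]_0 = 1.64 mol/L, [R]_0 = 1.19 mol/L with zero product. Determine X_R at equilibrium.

X = 0.351

Let X = conversion of R; extent ξ = 1.19·X mol/L.
Concentrations: [U] = 1.64 − 1.19X; [R] = 1.19 − 1.19X; [V] = 2.38X.
K_c = [V]^2 / ([U] [R]).
Solving K_c = 0.738 for X ∈ (0,1): X = 0.351.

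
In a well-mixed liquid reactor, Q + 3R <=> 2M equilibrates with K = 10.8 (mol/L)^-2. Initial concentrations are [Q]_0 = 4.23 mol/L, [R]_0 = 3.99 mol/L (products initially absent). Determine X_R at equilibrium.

X = 0.864

Let X = conversion of R; extent ξ = 3.99X/3 mol/L.
Concentrations: [Q] = 4.23 − 1.33X; [R] = 3.99 − 3.99X; [M] = 2.66X.
K = [M]^2 / ([Q] [R]^3).
Equating to 10.8 (mol/L)^-2: the physical root is X = 0.864.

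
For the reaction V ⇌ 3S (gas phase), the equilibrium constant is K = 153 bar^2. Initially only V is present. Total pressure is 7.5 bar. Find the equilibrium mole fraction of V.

Let X = conversion of V (basis 1 mol V); extent of reaction ξ = X.
Moles: n_V = 1 − X; n_S = 3X.
Total moles n_T = 1 + 2X.
y_i = n_i/n_T, p_i = y_i·P. K = p_S^3 / (p_V).
Setting this equal to 153 bar^2 and taking the physical root (0 < X < 1) gives X = 0.582.
Then n_V = 0.418, n_T = 2.16, so y_V = 0.193.

y_V = 0.193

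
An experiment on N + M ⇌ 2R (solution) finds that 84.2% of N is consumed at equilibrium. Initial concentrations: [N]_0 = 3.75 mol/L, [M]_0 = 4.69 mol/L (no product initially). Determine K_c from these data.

Let X = conversion of N.
Concentrations: [N] = 3.75 − 3.75X; [M] = 4.69 − 3.75X; [R] = 7.5X.
At X = 0.842: [N] = 0.593, [M] = 1.53, [R] = 6.31.
K_c = [R]^2 / ([N] [M]) = 43.9.

K_c = 43.9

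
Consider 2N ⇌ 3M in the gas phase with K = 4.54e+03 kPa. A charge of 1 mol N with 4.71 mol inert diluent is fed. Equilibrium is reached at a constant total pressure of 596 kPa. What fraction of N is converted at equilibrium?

Let X = conversion of N (basis 1 mol N); extent of reaction ξ = 0.5X.
Species balance: n_N = 1 − X; n_M = 1.5X; n_I = 4.71 (inert).
Total moles n_T = 5.71 + 0.5X.
Mole fractions y_i = n_i/n_T; K = p_M^3 / (p_N^2) with p_i = y_i·P.
Equating to 4.54e+03 kPa and solving on 0 < X < 1: X = 0.805.

X = 0.805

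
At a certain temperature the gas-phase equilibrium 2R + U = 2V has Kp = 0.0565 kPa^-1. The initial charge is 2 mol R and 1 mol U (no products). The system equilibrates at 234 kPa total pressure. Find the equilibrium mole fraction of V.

Basis: 2 mol R initially; let X = conversion of R. Extent ξ = X.
At extent ξ: n_R = 2 − 2X; n_U = 1 − X; n_V = 2X.
Total moles n_T = 3 − X.
y_i = n_i/n_T, p_i = y_i·P. Kp = p_V^2 / (p_R^2 p_U).
Substituting and setting equal to 0.0565 kPa^-1 gives a polynomial in X; the root in (0,1) is X = 0.598.
Then n_V = 1.2, n_T = 2.4, so y_V = 0.498.

y_V = 0.498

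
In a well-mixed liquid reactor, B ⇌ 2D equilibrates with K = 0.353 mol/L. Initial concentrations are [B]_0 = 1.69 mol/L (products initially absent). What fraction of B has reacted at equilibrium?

X = 0.204

Let X = conversion of B; extent ξ = 1.69·X mol/L.
Concentrations: [B] = 1.69 − 1.69X; [D] = 3.38X.
K = [D]^2 / ([B]).
This equals 0.353 at X = 0.204 (the root in 0 < X < 1).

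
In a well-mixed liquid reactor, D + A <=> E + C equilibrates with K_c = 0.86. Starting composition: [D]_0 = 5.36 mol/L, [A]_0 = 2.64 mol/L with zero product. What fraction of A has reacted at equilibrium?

Let X = conversion of A; extent ξ = 2.64·X mol/L.
Concentrations: [D] = 5.36 − 2.64X; [A] = 2.64 − 2.64X; [E] = 2.64X; [C] = 2.64X.
K_c = [E] [C] / ([D] [A]).
This equals 0.86 at X = 0.647 (the root in 0 < X < 1).

X = 0.647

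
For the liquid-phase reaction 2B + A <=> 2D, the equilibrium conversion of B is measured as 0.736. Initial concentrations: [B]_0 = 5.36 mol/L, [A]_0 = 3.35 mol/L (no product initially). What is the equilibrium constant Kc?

Kc = 5.64 L/mol

Let X = conversion of B.
Concentrations: [B] = 5.36 − 5.36X; [A] = 3.35 − 2.68X; [D] = 5.36X.
At X = 0.736: [B] = 1.42, [A] = 1.38, [D] = 3.94.
Kc = [D]^2 / ([B]^2 [A]) = 5.64 L/mol.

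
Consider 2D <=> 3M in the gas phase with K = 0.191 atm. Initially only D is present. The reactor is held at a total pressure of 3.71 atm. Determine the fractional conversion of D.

X = 0.218

Let X = conversion of D (basis 1 mol D); extent of reaction ξ = 0.5X.
Species balance: n_D = 1 − X; n_M = 1.5X.
Summing: n_T = 1 + 0.5X.
y_i = n_i/n_T, p_i = y_i·P. K = p_M^3 / (p_D^2).
Substituting and setting equal to 0.191 atm gives a polynomial in X; the root in (0,1) is X = 0.218.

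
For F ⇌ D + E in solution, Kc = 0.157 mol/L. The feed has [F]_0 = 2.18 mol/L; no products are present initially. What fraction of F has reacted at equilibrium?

X = 0.235

Let X = conversion of F; extent ξ = 2.18·X mol/L.
Concentrations: [F] = 2.18 − 2.18X; [D] = 2.18X; [E] = 2.18X.
Kc = [D] [E] / ([F]).
Solving Kc = 0.157 for X ∈ (0,1): X = 0.235.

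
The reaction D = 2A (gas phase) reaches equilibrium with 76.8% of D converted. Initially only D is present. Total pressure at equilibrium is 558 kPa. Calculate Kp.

Take 1 mol D as basis and let X be its fractional conversion, so ξ = X.
Species balance: n_D = 1 − X; n_A = 2X.
Total moles n_T = 1 + X.
At X = 0.768: n_D = 0.232, n_A = 1.54, n_T = 1.77.
p_i = (n_i/n_T)·P. Kp = p_A^2 / (p_D) = 3.21e+03 kPa.

Kp = 3.21e+03 kPa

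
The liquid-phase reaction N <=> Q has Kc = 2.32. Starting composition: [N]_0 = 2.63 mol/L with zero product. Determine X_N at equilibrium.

Let X = conversion of N; extent ξ = 2.63·X mol/L.
Concentrations: [N] = 2.63 − 2.63X; [Q] = 2.63X.
Kc = [Q] / ([N]).
This equals 2.32 at X = 0.699 (the root in 0 < X < 1).

X = 0.699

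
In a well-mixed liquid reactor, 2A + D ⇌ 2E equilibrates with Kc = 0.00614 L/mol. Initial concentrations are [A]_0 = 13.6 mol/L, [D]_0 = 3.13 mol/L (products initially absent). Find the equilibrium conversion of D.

X = 0.235

Let X = conversion of D; extent ξ = 3.13·X mol/L.
Concentrations: [A] = 13.6 − 6.26X; [D] = 3.13 − 3.13X; [E] = 6.26X.
Kc = [E]^2 / ([A]^2 [D]).
Setting equal to 0.00614 and solving for X on (0,1) gives X = 0.235.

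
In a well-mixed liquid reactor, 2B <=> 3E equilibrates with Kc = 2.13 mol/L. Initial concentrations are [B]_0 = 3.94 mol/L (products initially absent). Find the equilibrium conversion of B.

Let X = conversion of B; extent ξ = 3.94X/2 mol/L.
Concentrations: [B] = 3.94 − 3.94X; [E] = 5.91X.
Kc = [E]^3 / ([B]^2).
Setting equal to 2.13 and solving for X on (0,1) gives X = 0.390.

X = 0.390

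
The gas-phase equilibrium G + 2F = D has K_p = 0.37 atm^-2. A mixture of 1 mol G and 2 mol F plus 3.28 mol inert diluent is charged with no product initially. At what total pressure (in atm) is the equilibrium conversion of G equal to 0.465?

Let X = conversion of G (basis 1 mol G); extent of reaction ξ = X.
Species balance: n_G = 1 − X; n_F = 2 − 2X; n_D = X; n_I = 3.28 (inert).
n_T = Σnᵢ = 6.28 − 2X.
K_p = p_D / (p_G p_F^2) with p_i = (n_i/n_T)·P.
At X = 0.465: the mole-fraction product g(X) = Π y_i^ν_i = 21.73. Since K_p = g(X)·P^{-2}, P = (g/K_p)^(1/2) = (21.73/0.37)^(1/2) = 7.66 atm.

P = 7.66 atm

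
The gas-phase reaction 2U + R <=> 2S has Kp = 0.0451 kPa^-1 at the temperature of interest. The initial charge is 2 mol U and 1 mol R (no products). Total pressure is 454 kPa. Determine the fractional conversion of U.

X = 0.639

Basis: 2 mol U initially; let X = conversion of U. Extent ξ = X.
At extent ξ: n_U = 2 − 2X; n_R = 1 − X; n_S = 2X.
n_T = Σnᵢ = 3 − X.
Mole fractions y_i = n_i/n_T; Kp = p_S^2 / (p_U^2 p_R) with p_i = y_i·P.
This yields a degree-3 equation in X; solving on (0,1), X = 0.639.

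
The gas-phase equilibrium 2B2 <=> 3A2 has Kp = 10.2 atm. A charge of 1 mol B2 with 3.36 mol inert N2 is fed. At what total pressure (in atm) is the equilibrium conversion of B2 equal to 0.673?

Basis: 1 mol B2 initially; let X = conversion of B2. Extent ξ = 0.5X.
At extent ξ: n_B2 = 1 − X; n_A2 = 1.5X; n_I = 3.36 (inert).
Total moles n_T = 4.36 + 0.5X.
Kp = p_A2^3 / (p_B2^2) with p_i = (n_i/n_T)·P.
At X = 0.673: the mole-fraction product g(X) = Π y_i^ν_i = 2.049. Since Kp = g(X)·P^{1}, P = (Kp/g)^(1/1) = (10.2/2.049)^(1/1) = 4.98 atm.

P = 4.98 atm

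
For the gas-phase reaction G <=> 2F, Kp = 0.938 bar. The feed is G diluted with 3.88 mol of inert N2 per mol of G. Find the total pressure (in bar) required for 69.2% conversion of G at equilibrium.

Let X = conversion of G (basis 1 mol G); extent of reaction ξ = X.
At extent ξ: n_G = 1 − X; n_F = 2X; n_I = 3.88 (inert).
Total moles n_T = 4.88 + X.
Kp = p_F^2 / (p_G) with p_i = (n_i/n_T)·P.
At X = 0.692: the mole-fraction product g(X) = Π y_i^ν_i = 1.116. Since Kp = g(X)·P^{1}, P = (Kp/g)^(1/1) = (0.938/1.116)^(1/1) = 0.84 bar.

P = 0.84 bar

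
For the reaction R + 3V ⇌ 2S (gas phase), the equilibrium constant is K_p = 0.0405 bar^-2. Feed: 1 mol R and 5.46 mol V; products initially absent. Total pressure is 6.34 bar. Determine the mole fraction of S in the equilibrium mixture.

Basis: 1 mol R initially; let X = conversion of R. Extent ξ = X.
Mole table: n_R = 1 − X; n_V = 5.46 − 3X; n_S = 2X.
Total moles n_T = 6.46 − 2X.
y_i = n_i/n_T, p_i = y_i·P. K_p = p_S^2 / (p_R p_V^3).
Setting this equal to 0.0405 bar^-2 and taking the physical root (0 < X < 1) gives X = 0.570.
Then n_S = 1.14, n_T = 5.32, so y_S = 0.215.

y_S = 0.215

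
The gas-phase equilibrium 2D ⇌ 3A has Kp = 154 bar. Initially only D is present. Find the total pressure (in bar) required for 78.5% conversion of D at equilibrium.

Basis: 1 mol D initially; let X = conversion of D. Extent ξ = 0.5X.
Species balance: n_D = 1 − X; n_A = 1.5X.
Total moles n_T = 1 + 0.5X.
Kp = p_A^3 / (p_D^2) with p_i = (n_i/n_T)·P.
At X = 0.785: the mole-fraction product g(X) = Π y_i^ν_i = 25.36. Since Kp = g(X)·P^{1}, P = (Kp/g)^(1/1) = (154/25.36)^(1/1) = 6.07 bar.

P = 6.07 bar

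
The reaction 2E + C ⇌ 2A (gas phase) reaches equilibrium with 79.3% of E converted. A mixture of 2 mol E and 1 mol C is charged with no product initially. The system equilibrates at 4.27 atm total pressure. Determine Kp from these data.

Take 2 mol E as basis and let X be its fractional conversion, so ξ = X.
Moles: n_E = 2 − 2X; n_C = 1 − X; n_A = 2X.
Summing: n_T = 3 − X.
At X = 0.793: n_E = 0.414, n_C = 0.207, n_A = 1.59, n_T = 2.21.
p_i = (n_i/n_T)·P. Kp = p_A^2 / (p_E^2 p_C) = 36.6 atm^-1.

Kp = 36.6 atm^-1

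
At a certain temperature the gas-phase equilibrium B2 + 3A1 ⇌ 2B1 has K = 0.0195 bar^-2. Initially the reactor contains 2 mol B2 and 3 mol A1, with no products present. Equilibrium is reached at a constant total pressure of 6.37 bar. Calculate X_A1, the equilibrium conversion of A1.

Basis: 3 mol A1 initially; let X = conversion of A1. Extent ξ = X.
Mole table: n_B2 = 2 − X; n_A1 = 3 − 3X; n_B1 = 2X.
n_T = Σnᵢ = 5 − 2X.
y_i = n_i/n_T, p_i = y_i·P. K = p_B1^2 / (p_B2 p_A1^3).
Setting this equal to 0.0195 bar^-2 and taking the physical root (0 < X < 1) gives X = 0.357.

X = 0.357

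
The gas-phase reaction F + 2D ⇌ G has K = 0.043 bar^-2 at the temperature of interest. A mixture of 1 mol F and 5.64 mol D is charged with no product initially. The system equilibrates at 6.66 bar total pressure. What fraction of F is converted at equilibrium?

X = 0.561

Let X = conversion of F (basis 1 mol F); extent of reaction ξ = X.
Species balance: n_F = 1 − X; n_D = 5.64 − 2X; n_G = X.
n_T = Σnᵢ = 6.64 − 2X.
Mole fractions y_i = n_i/n_T; K = p_G / (p_F p_D^2) with p_i = y_i·P.
Equating to 0.043 bar^-2 and solving on 0 < X < 1: X = 0.561.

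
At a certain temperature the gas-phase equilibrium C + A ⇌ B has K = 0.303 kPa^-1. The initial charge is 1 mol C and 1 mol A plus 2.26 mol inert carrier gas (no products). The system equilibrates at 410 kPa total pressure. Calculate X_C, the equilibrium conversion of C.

Take 1 mol C as basis and let X be its fractional conversion, so ξ = X.
Mole table: n_C = 1 − X; n_A = 1 − X; n_B = X; n_I = 2.26 (inert).
Total moles n_T = 4.26 − X.
Mole fractions y_i = n_i/n_T; K = p_B / (p_C p_A) with p_i = y_i·P.
Setting this equal to 0.303 kPa^-1 and taking the physical root (0 < X < 1) gives X = 0.847.

X = 0.847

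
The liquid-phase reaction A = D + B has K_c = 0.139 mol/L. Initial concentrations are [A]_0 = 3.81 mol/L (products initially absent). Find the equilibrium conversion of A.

X = 0.174

Let X = conversion of A; extent ξ = 3.81·X mol/L.
Concentrations: [A] = 3.81 − 3.81X; [D] = 3.81X; [B] = 3.81X.
K_c = [D] [B] / ([A]).
This equals 0.139 at X = 0.174 (the root in 0 < X < 1).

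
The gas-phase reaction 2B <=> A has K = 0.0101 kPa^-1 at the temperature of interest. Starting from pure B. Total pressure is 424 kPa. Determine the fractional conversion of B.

X = 0.765

Let X = conversion of B (basis 1 mol B); extent of reaction ξ = 0.5X.
Mole table: n_B = 1 − X; n_A = 0.5X.
Total moles n_T = 1 − 0.5X.
With p_i = (n_i/n_T)P, K = p_A / (p_B^2).
This yields a degree-2 equation in X; solving on (0,1), X = 0.765.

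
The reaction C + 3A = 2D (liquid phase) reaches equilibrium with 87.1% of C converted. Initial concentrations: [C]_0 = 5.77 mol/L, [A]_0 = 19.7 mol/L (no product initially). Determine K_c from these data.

Let X = conversion of C.
Concentrations: [C] = 5.77 − 5.77X; [A] = 19.7 − 17.3X; [D] = 11.5X.
At X = 0.871: [C] = 0.744, [A] = 4.62, [D] = 10.1.
K_c = [D]^2 / ([C] [A]^3) = 1.37 (mol/L)^-2.

K_c = 1.37 (mol/L)^-2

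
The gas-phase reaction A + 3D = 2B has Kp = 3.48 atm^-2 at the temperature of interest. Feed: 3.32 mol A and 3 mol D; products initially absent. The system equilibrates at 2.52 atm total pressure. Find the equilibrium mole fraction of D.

y_D = 0.188

Basis: 3 mol D initially; let X = conversion of D. Extent ξ = X.
Species balance: n_A = 3.32 − X; n_D = 3 − 3X; n_B = 2X.
Summing: n_T = 6.32 − 2X.
With p_i = (n_i/n_T)P, Kp = p_B^2 / (p_A p_D^3).
This yields a degree-4 equation in X; solving on (0,1), X = 0.690.
Then n_D = 0.929, n_T = 4.94, so y_D = 0.188.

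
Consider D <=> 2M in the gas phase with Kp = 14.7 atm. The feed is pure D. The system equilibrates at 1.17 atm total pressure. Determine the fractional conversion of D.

Let X = conversion of D (basis 1 mol D); extent of reaction ξ = X.
Moles: n_D = 1 − X; n_M = 2X.
Summing: n_T = 1 + X.
y_i = n_i/n_T, p_i = y_i·P. Kp = p_M^2 / (p_D).
This yields a degree-2 equation in X; solving on (0,1), X = 0.871.

X = 0.871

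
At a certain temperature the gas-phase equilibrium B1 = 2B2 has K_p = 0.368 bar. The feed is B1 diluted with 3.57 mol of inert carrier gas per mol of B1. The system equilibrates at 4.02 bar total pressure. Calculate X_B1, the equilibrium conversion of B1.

X = 0.282

Let X = conversion of B1 (basis 1 mol B1); extent of reaction ξ = X.
Mole table: n_B1 = 1 − X; n_B2 = 2X; n_I = 3.57 (inert).
Summing: n_T = 4.57 + X.
y_i = n_i/n_T, p_i = y_i·P. K_p = p_B2^2 / (p_B1).
Equating to 0.368 bar and solving on 0 < X < 1: X = 0.282.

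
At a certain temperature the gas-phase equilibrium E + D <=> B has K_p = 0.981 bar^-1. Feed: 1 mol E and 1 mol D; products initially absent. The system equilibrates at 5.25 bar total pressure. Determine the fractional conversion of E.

Take 1 mol E as basis and let X be its fractional conversion, so ξ = X.
Species balance: n_E = 1 − X; n_D = 1 − X; n_B = X.
Summing: n_T = 2 − X.
y_i = n_i/n_T, p_i = y_i·P. K_p = p_B / (p_E p_D).
Equating to 0.981 bar^-1 and solving on 0 < X < 1: X = 0.597.

X = 0.597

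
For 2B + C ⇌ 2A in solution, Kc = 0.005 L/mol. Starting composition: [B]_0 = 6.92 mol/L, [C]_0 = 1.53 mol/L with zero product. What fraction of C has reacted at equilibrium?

Let X = conversion of C; extent ξ = 1.53·X mol/L.
Concentrations: [B] = 6.92 − 3.06X; [C] = 1.53 − 1.53X; [A] = 3.06X.
Kc = [A]^2 / ([B]^2 [C]).
This equals 0.005 at X = 0.167 (the root in 0 < X < 1).

X = 0.167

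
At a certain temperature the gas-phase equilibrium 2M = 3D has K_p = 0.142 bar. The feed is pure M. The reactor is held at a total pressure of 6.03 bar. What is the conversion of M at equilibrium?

X = 0.173

Basis: 1 mol M initially; let X = conversion of M. Extent ξ = 0.5X.
Mole table: n_M = 1 − X; n_D = 1.5X.
n_T = Σnᵢ = 1 + 0.5X.
With p_i = (n_i/n_T)P, K_p = p_D^3 / (p_M^2).
This yields a degree-3 equation in X; solving on (0,1), X = 0.173.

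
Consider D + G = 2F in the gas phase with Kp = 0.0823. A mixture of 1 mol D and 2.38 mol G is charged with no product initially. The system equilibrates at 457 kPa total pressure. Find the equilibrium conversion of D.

X = 0.191

Let X = conversion of D (basis 1 mol D); extent of reaction ξ = X.
Species balance: n_D = 1 − X; n_G = 2.38 − X; n_F = 2X.
n_T stays at 3.38 (no change in mole number).
Mole fractions y_i = n_i/n_T; Kp = p_F^2 / (p_D p_G) with p_i = y_i·P.
Equating to 0.0823 and solving on 0 < X < 1: X = 0.191.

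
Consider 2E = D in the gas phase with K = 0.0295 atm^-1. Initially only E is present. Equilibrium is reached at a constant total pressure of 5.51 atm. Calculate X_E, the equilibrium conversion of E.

X = 0.222

Let X = conversion of E (basis 1 mol E); extent of reaction ξ = 0.5X.
Species balance: n_E = 1 − X; n_D = 0.5X.
Summing: n_T = 1 − 0.5X.
y_i = n_i/n_T, p_i = y_i·P. K = p_D / (p_E^2).
Substituting and setting equal to 0.0295 atm^-1 gives a polynomial in X; the root in (0,1) is X = 0.222.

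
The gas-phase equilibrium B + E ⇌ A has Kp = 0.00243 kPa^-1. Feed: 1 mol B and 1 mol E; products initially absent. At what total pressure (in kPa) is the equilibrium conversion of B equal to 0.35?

Let X = conversion of B (basis 1 mol B); extent of reaction ξ = X.
Moles: n_B = 1 − X; n_E = 1 − X; n_A = X.
n_T = Σnᵢ = 2 − X.
Kp = p_A / (p_B p_E) with p_i = (n_i/n_T)·P.
At X = 0.35: the mole-fraction product g(X) = Π y_i^ν_i = 1.367. Since Kp = g(X)·P^{-1}, P = (g/Kp)^(1/1) = (1.367/0.00243)^(1/1) = 562 kPa.

P = 562 kPa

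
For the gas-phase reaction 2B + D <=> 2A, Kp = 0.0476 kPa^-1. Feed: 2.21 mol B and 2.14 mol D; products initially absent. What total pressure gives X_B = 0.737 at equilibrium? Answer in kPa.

P = 440 kPa

Let X = conversion of B (basis 2.21 mol B); extent of reaction ξ = 1.1X.
Mole table: n_B = 2.21 − 2.21X; n_D = 2.14 − 1.1X; n_A = 2.21X.
n_T = Σnᵢ = 4.35 − 1.1X.
Kp = p_A^2 / (p_B^2 p_D) with p_i = (n_i/n_T)·P.
At X = 0.737: the mole-fraction product g(X) = Π y_i^ν_i = 20.94. Since Kp = g(X)·P^{-1}, P = (g/Kp)^(1/1) = (20.94/0.0476)^(1/1) = 440 kPa.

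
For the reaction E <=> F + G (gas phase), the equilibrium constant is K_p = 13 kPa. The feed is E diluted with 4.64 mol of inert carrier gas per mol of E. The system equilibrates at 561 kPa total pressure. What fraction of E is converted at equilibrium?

Let X = conversion of E (basis 1 mol E); extent of reaction ξ = X.
Moles: n_E = 1 − X; n_F = X; n_G = X; n_I = 4.64 (inert).
n_T = Σnᵢ = 5.64 + X.
y_i = n_i/n_T, p_i = y_i·P. K_p = p_F p_G / (p_E).
Substituting and setting equal to 13 kPa gives a polynomial in X; the root in (0,1) is X = 0.309.

X = 0.309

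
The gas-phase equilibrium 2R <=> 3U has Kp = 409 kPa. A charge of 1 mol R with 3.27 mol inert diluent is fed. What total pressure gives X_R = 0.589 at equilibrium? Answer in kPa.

Basis: 1 mol R initially; let X = conversion of R. Extent ξ = 0.5X.
Mole table: n_R = 1 − X; n_U = 1.5X; n_I = 3.27 (inert).
n_T = Σnᵢ = 4.27 + 0.5X.
Kp = p_U^3 / (p_R^2) with p_i = (n_i/n_T)·P.
At X = 0.589: the mole-fraction product g(X) = Π y_i^ν_i = 0.8944. Since Kp = g(X)·P^{1}, P = (Kp/g)^(1/1) = (409/0.8944)^(1/1) = 457 kPa.

P = 457 kPa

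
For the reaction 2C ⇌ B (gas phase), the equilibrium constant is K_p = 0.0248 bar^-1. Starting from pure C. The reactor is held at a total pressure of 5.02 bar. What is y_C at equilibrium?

Let X = conversion of C (basis 1 mol C); extent of reaction ξ = 0.5X.
Species balance: n_C = 1 − X; n_B = 0.5X.
Summing: n_T = 1 − 0.5X.
Mole fractions y_i = n_i/n_T; K_p = p_B / (p_C^2) with p_i = y_i·P.
Equating to 0.0248 bar^-1 and solving on 0 < X < 1: X = 0.183.
Then n_C = 0.817, n_T = 0.909, so y_C = 0.899.

y_C = 0.899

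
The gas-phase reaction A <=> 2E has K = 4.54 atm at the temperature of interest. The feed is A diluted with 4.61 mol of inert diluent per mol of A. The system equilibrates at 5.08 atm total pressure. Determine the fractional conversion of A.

X = 0.675

Basis: 1 mol A initially; let X = conversion of A. Extent ξ = X.
At extent ξ: n_A = 1 − X; n_E = 2X; n_I = 4.61 (inert).
Summing: n_T = 5.61 + X.
Mole fractions y_i = n_i/n_T; K = p_E^2 / (p_A) with p_i = y_i·P.
Setting this equal to 4.54 atm and taking the physical root (0 < X < 1) gives X = 0.675.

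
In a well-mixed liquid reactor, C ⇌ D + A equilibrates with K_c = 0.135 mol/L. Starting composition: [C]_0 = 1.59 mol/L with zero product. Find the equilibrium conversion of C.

X = 0.252

Let X = conversion of C; extent ξ = 1.59·X mol/L.
Concentrations: [C] = 1.59 − 1.59X; [D] = 1.59X; [A] = 1.59X.
K_c = [D] [A] / ([C]).
Solving K_c = 0.135 for X ∈ (0,1): X = 0.252.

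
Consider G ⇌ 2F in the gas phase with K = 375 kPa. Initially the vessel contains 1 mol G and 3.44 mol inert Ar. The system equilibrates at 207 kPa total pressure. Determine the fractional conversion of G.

Let X = conversion of G (basis 1 mol G); extent of reaction ξ = X.
Mole table: n_G = 1 − X; n_F = 2X; n_I = 3.44 (inert).
Summing: n_T = 4.44 + X.
With p_i = (n_i/n_T)P, K = p_F^2 / (p_G).
This yields a degree-2 equation in X; solving on (0,1), X = 0.757.

X = 0.757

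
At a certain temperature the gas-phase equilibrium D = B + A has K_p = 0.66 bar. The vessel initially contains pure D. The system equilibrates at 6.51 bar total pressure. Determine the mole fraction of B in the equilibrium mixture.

y_B = 0.233

Basis: 1 mol D initially; let X = conversion of D. Extent ξ = X.
Mole table: n_D = 1 − X; n_B = X; n_A = X.
n_T = Σnᵢ = 1 + X.
y_i = n_i/n_T, p_i = y_i·P. K_p = p_B p_A / (p_D).
Setting this equal to 0.66 bar and taking the physical root (0 < X < 1) gives X = 0.303.
Then n_B = 0.303, n_T = 1.3, so y_B = 0.233.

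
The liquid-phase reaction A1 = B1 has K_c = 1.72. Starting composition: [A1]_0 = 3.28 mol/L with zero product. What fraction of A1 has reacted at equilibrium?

Let X = conversion of A1; extent ξ = 3.28·X mol/L.
Concentrations: [A1] = 3.28 − 3.28X; [B1] = 3.28X.
K_c = [B1] / ([A1]).
Equating to 1.72: the physical root is X = 0.632.

X = 0.632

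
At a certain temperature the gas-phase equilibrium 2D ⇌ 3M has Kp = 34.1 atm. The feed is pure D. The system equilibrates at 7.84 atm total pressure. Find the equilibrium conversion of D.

X = 0.622

Basis: 1 mol D initially; let X = conversion of D. Extent ξ = 0.5X.
At extent ξ: n_D = 1 − X; n_M = 1.5X.
n_T = Σnᵢ = 1 + 0.5X.
Mole fractions y_i = n_i/n_T; Kp = p_M^3 / (p_D^2) with p_i = y_i·P.
Substituting and setting equal to 34.1 atm gives a polynomial in X; the root in (0,1) is X = 0.622.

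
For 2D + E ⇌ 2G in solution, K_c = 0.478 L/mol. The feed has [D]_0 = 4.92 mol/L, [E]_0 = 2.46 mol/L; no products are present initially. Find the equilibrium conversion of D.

Let X = conversion of D; extent ξ = 4.92X/2 mol/L.
Concentrations: [D] = 4.92 − 4.92X; [E] = 2.46 − 2.46X; [G] = 4.92X.
K_c = [G]^2 / ([D]^2 [E]).
Solving K_c = 0.478 for X ∈ (0,1): X = 0.447.

X = 0.447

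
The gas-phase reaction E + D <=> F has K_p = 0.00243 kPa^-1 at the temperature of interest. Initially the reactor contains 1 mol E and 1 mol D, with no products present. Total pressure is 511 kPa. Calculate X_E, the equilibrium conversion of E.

X = 0.332

Let X = conversion of E (basis 1 mol E); extent of reaction ξ = X.
Mole table: n_E = 1 − X; n_D = 1 − X; n_F = X.
Total moles n_T = 2 − X.
With p_i = (n_i/n_T)P, K_p = p_F / (p_E p_D).
Substituting and setting equal to 0.00243 kPa^-1 gives a polynomial in X; the root in (0,1) is X = 0.332.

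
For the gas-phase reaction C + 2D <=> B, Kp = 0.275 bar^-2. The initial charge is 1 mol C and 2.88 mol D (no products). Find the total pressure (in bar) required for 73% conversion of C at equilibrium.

Basis: 1 mol C initially; let X = conversion of C. Extent ξ = X.
At extent ξ: n_C = 1 − X; n_D = 2.88 − 2X; n_B = X.
Summing: n_T = 3.88 − 2X.
Kp = p_B / (p_C p_D^2) with p_i = (n_i/n_T)·P.
At X = 0.73: the mole-fraction product g(X) = Π y_i^ν_i = 7.853. Since Kp = g(X)·P^{-2}, P = (g/Kp)^(1/2) = (7.853/0.275)^(1/2) = 5.34 bar.

P = 5.34 bar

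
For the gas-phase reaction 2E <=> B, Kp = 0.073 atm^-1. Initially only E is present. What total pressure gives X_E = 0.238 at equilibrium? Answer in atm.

Let X = conversion of E (basis 1 mol E); extent of reaction ξ = 0.5X.
Moles: n_E = 1 − X; n_B = 0.5X.
n_T = Σnᵢ = 1 − 0.5X.
Kp = p_B / (p_E^2) with p_i = (n_i/n_T)·P.
At X = 0.238: the mole-fraction product g(X) = Π y_i^ν_i = 0.1806. Since Kp = g(X)·P^{-1}, P = (g/Kp)^(1/1) = (0.1806/0.073)^(1/1) = 2.47 atm.

P = 2.47 atm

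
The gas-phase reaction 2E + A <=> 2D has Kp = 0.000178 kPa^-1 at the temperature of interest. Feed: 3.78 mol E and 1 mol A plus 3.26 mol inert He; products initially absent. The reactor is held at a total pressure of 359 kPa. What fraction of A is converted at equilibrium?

X = 0.145

Basis: 1 mol A initially; let X = conversion of A. Extent ξ = X.
Species balance: n_E = 3.78 − 2X; n_A = 1 − X; n_D = 2X; n_I = 3.26 (inert).
Total moles n_T = 8.04 − X.
y_i = n_i/n_T, p_i = y_i·P. Kp = p_D^2 / (p_E^2 p_A).
Equating to 0.000178 kPa^-1 and solving on 0 < X < 1: X = 0.145.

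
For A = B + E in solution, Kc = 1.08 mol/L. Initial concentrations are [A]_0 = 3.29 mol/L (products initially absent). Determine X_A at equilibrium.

X = 0.432

Let X = conversion of A; extent ξ = 3.29·X mol/L.
Concentrations: [A] = 3.29 − 3.29X; [B] = 3.29X; [E] = 3.29X.
Kc = [B] [E] / ([A]).
Equating to 1.08 mol/L: the physical root is X = 0.432.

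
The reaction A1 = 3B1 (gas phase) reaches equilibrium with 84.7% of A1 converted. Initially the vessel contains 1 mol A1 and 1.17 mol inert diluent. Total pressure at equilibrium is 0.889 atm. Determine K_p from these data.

Basis: 1 mol A1 initially; let X = conversion of A1. Extent ξ = X.
At extent ξ: n_A1 = 1 − X; n_B1 = 3X; n_I = 1.17 (inert).
Total moles n_T = 2.17 + 2X.
At X = 0.847: n_A1 = 0.153, n_B1 = 2.54, n_T = 3.86.
p_i = (n_i/n_T)·P. K_p = p_B1^3 / (p_A1) = 5.68 atm^2.

K_p = 5.68 atm^2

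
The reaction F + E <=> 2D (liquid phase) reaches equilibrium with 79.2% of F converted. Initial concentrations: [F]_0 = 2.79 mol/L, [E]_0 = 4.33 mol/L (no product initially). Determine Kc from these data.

Kc = 15.9

Let X = conversion of F.
Concentrations: [F] = 2.79 − 2.79X; [E] = 4.33 − 2.79X; [D] = 5.58X.
At X = 0.792: [F] = 0.58, [E] = 2.12, [D] = 4.42.
Kc = [D]^2 / ([F] [E]) = 15.9.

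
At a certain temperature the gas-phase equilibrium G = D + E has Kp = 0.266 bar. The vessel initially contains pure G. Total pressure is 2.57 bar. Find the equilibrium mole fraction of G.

y_G = 0.531

Take 1 mol G as basis and let X be its fractional conversion, so ξ = X.
Mole table: n_G = 1 − X; n_D = X; n_E = X.
n_T = Σnᵢ = 1 + X.
y_i = n_i/n_T, p_i = y_i·P. Kp = p_D p_E / (p_G).
Equating to 0.266 bar and solving on 0 < X < 1: X = 0.306.
Then n_G = 0.694, n_T = 1.31, so y_G = 0.531.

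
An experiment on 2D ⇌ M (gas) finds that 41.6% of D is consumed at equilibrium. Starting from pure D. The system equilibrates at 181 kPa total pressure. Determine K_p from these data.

Let X = conversion of D (basis 1 mol D); extent of reaction ξ = 0.5X.
Moles: n_D = 1 − X; n_M = 0.5X.
Total moles n_T = 1 − 0.5X.
At X = 0.416: n_D = 0.584, n_M = 0.208, n_T = 0.792.
p_i = (n_i/n_T)·P. K_p = p_M / (p_D^2) = 0.00267 kPa^-1.

K_p = 0.00267 kPa^-1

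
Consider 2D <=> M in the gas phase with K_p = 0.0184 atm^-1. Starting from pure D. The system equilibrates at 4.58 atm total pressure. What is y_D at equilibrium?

Basis: 1 mol D initially; let X = conversion of D. Extent ξ = 0.5X.
Species balance: n_D = 1 − X; n_M = 0.5X.
Summing: n_T = 1 − 0.5X.
Mole fractions y_i = n_i/n_T; K_p = p_M / (p_D^2) with p_i = y_i·P.
Substituting and setting equal to 0.0184 atm^-1 gives a polynomial in X; the root in (0,1) is X = 0.135.
Then n_D = 0.865, n_T = 0.932, so y_D = 0.928.

y_D = 0.928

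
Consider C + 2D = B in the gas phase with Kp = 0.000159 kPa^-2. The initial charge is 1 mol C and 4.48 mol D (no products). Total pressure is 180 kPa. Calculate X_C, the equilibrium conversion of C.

X = 0.743

Take 1 mol C as basis and let X be its fractional conversion, so ξ = X.
Mole table: n_C = 1 − X; n_D = 4.48 − 2X; n_B = X.
Summing: n_T = 5.48 − 2X.
Mole fractions y_i = n_i/n_T; Kp = p_B / (p_C p_D^2) with p_i = y_i·P.
Setting this equal to 0.000159 kPa^-2 and taking the physical root (0 < X < 1) gives X = 0.743.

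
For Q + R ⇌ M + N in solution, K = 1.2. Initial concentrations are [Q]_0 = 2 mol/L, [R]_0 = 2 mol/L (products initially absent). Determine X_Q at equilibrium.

X = 0.523

Let X = conversion of Q; extent ξ = 2·X mol/L.
Concentrations: [Q] = 2 − 2X; [R] = 2 − 2X; [M] = 2X; [N] = 2X.
K = [M] [N] / ([Q] [R]).
Equating to 1.2: the physical root is X = 0.523.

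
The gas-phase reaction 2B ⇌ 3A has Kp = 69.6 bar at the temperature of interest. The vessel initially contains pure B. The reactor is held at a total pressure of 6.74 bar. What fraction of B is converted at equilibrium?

X = 0.708

Let X = conversion of B (basis 1 mol B); extent of reaction ξ = 0.5X.
Species balance: n_B = 1 − X; n_A = 1.5X.
Total moles n_T = 1 + 0.5X.
Mole fractions y_i = n_i/n_T; Kp = p_A^3 / (p_B^2) with p_i = y_i·P.
Setting this equal to 69.6 bar and taking the physical root (0 < X < 1) gives X = 0.708.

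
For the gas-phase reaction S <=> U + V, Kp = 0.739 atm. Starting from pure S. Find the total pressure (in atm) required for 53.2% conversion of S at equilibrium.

Basis: 1 mol S initially; let X = conversion of S. Extent ξ = X.
Mole table: n_S = 1 − X; n_U = X; n_V = X.
Summing: n_T = 1 + X.
Kp = p_U p_V / (p_S) with p_i = (n_i/n_T)·P.
At X = 0.532: the mole-fraction product g(X) = Π y_i^ν_i = 0.3947. Since Kp = g(X)·P^{1}, P = (Kp/g)^(1/1) = (0.739/0.3947)^(1/1) = 1.87 atm.

P = 1.87 atm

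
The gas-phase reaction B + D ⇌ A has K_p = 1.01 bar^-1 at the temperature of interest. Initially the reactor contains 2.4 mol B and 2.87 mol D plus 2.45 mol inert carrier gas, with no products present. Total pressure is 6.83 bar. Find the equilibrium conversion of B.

X = 0.608

Let X = conversion of B (basis 2.4 mol B); extent of reaction ξ = 2.4X.
Species balance: n_B = 2.4 − 2.4X; n_D = 2.87 − 2.4X; n_A = 2.4X; n_I = 2.45 (inert).
n_T = Σnᵢ = 7.72 − 2.4X.
Mole fractions y_i = n_i/n_T; K_p = p_A / (p_B p_D) with p_i = y_i·P.
Setting this equal to 1.01 bar^-1 and taking the physical root (0 < X < 1) gives X = 0.608.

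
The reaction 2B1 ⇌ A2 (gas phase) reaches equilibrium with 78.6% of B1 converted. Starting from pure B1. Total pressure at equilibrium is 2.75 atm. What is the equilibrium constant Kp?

Kp = 1.89 atm^-1

Take 1 mol B1 as basis and let X be its fractional conversion, so ξ = 0.5X.
Moles: n_B1 = 1 − X; n_A2 = 0.5X.
n_T = Σnᵢ = 1 − 0.5X.
At X = 0.786: n_B1 = 0.214, n_A2 = 0.393, n_T = 0.607.
p_i = (n_i/n_T)·P. Kp = p_A2 / (p_B1^2) = 1.89 atm^-1.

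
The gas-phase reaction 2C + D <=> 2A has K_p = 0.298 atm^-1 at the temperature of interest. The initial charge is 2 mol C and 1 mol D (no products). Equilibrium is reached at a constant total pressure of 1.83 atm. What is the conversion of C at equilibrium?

Let X = conversion of C (basis 2 mol C); extent of reaction ξ = X.
Moles: n_C = 2 − 2X; n_D = 1 − X; n_A = 2X.
Total moles n_T = 3 − X.
y_i = n_i/n_T, p_i = y_i·P. K_p = p_A^2 / (p_C^2 p_D).
Substituting and setting equal to 0.298 atm^-1 gives a polynomial in X; the root in (0,1) is X = 0.276.

X = 0.276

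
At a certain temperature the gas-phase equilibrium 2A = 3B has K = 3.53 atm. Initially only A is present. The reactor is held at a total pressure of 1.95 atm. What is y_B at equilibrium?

Basis: 1 mol A initially; let X = conversion of A. Extent ξ = 0.5X.
Mole table: n_A = 1 − X; n_B = 1.5X.
Summing: n_T = 1 + 0.5X.
y_i = n_i/n_T, p_i = y_i·P. K = p_B^3 / (p_A^2).
Equating to 3.53 atm and solving on 0 < X < 1: X = 0.531.
Then n_B = 0.796, n_T = 1.27, so y_B = 0.629.

y_B = 0.629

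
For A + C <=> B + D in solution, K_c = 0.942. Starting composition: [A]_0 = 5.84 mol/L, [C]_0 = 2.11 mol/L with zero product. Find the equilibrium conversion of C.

Let X = conversion of C; extent ξ = 2.11·X mol/L.
Concentrations: [A] = 5.84 − 2.11X; [C] = 2.11 − 2.11X; [B] = 2.11X; [D] = 2.11X.
K_c = [B] [D] / ([A] [C]).
This equals 0.942 at X = 0.726 (the root in 0 < X < 1).

X = 0.726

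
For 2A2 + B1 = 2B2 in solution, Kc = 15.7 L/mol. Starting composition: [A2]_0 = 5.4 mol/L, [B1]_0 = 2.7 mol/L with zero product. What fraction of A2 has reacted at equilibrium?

Let X = conversion of A2; extent ξ = 5.4X/2 mol/L.
Concentrations: [A2] = 5.4 − 5.4X; [B1] = 2.7 − 2.7X; [B2] = 5.4X.
Kc = [B2]^2 / ([A2]^2 [B1]).
Solving Kc = 15.7 for X ∈ (0,1): X = 0.761.

X = 0.761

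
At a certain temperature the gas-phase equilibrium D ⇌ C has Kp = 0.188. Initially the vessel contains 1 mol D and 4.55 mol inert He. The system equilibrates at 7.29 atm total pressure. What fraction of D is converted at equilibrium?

X = 0.158

Take 1 mol D as basis and let X be its fractional conversion, so ξ = X.
Mole table: n_D = 1 − X; n_C = X; n_I = 4.55 (inert).
Total moles n_T = 5.55 (Δν = 0, constant).
With p_i = (n_i/n_T)P, Kp = p_C / (p_D).
Substituting and setting equal to 0.188 gives a polynomial in X; the root in (0,1) is X = 0.158.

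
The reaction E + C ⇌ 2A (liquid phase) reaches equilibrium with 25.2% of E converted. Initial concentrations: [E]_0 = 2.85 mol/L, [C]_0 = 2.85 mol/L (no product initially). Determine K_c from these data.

K_c = 0.454

Let X = conversion of E.
Concentrations: [E] = 2.85 − 2.85X; [C] = 2.85 − 2.85X; [A] = 5.7X.
At X = 0.252: [E] = 2.13, [C] = 2.13, [A] = 1.44.
K_c = [A]^2 / ([E] [C]) = 0.454.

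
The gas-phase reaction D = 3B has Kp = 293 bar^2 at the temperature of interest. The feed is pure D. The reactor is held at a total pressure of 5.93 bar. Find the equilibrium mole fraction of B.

Take 1 mol D as basis and let X be its fractional conversion, so ξ = X.
Moles: n_D = 1 − X; n_B = 3X.
Summing: n_T = 1 + 2X.
y_i = n_i/n_T, p_i = y_i·P. Kp = p_B^3 / (p_D).
Substituting and setting equal to 293 bar^2 gives a polynomial in X; the root in (0,1) is X = 0.770.
Then n_B = 2.31, n_T = 2.54, so y_B = 0.910.

y_B = 0.910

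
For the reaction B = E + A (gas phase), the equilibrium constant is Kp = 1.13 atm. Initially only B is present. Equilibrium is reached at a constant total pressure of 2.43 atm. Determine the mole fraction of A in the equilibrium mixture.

Let X = conversion of B (basis 1 mol B); extent of reaction ξ = X.
Species balance: n_B = 1 − X; n_E = X; n_A = X.
Summing: n_T = 1 + X.
Mole fractions y_i = n_i/n_T; Kp = p_E p_A / (p_B) with p_i = y_i·P.
Setting this equal to 1.13 atm and taking the physical root (0 < X < 1) gives X = 0.563.
Then n_A = 0.563, n_T = 1.56, so y_A = 0.360.

y_A = 0.360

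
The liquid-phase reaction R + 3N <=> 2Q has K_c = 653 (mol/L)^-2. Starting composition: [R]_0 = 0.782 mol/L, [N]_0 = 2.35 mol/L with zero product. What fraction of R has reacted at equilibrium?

Let X = conversion of R; extent ξ = 0.782·X mol/L.
Concentrations: [R] = 0.782 − 0.782X; [N] = 2.35 − 2.35X; [Q] = 1.56X.
K_c = [Q]^2 / ([R] [N]^3).
This equals 653 at X = 0.872 (the root in 0 < X < 1).

X = 0.872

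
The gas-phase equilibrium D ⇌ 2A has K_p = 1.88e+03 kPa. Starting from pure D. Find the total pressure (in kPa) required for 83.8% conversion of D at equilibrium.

Take 1 mol D as basis and let X be its fractional conversion, so ξ = X.
Mole table: n_D = 1 − X; n_A = 2X.
Total moles n_T = 1 + X.
K_p = p_A^2 / (p_D) with p_i = (n_i/n_T)·P.
At X = 0.838: the mole-fraction product g(X) = Π y_i^ν_i = 9.434. Since K_p = g(X)·P^{1}, P = (K_p/g)^(1/1) = (1.88e+03/9.434)^(1/1) = 199 kPa.

P = 199 kPa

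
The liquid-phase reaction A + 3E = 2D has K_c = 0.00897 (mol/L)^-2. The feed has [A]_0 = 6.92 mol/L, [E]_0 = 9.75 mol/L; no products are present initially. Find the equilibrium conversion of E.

X = 0.438

Let X = conversion of E; extent ξ = 9.75X/3 mol/L.
Concentrations: [A] = 6.92 − 3.25X; [E] = 9.75 − 9.75X; [D] = 6.5X.
K_c = [D]^2 / ([A] [E]^3).
Solving K_c = 0.00897 for X ∈ (0,1): X = 0.438.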